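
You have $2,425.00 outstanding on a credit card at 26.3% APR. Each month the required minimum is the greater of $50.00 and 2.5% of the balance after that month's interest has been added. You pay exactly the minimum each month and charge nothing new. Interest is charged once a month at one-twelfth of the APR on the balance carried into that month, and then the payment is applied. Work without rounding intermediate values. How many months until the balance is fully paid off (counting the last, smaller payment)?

Monthly rate r = 26.3%/12 = 2.19167% = 0.0219167.
While 2.5% of the post-interest balance exceeds $50.00, each month B ← (B·(1+r))·(1 − 0.025), i.e. B shrinks by the factor (1+r)·0.975 = 0.99637.
This holds for months 1–59. Entering month 60 the balance is $1,956.58; 2.5% of the post-interest balance is now below $50.00, so the flat $50.00 minimum applies from here.
From month 60 a fixed $50.00 at rate r clears $1,956.58 in 90 more payments. Total: 59 + 90 = 149 months.

149 months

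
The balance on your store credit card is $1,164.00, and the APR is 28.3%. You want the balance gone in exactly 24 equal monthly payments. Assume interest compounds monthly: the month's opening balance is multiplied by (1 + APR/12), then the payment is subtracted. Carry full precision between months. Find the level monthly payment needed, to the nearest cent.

Monthly rate r = 28.3%/12 = 2.35833% = 0.0235833.
Level-payment amortization: P = B₀·r / (1 − (1+r)^(−n)) = 1164.00·0.0235833 / (1 − 1.02358^(−24)).
Denominator 1 − (1+r)^(−24) = 0.428464698.
P = 27.451 / 0.428464698 ≈ 64.07.

$64.07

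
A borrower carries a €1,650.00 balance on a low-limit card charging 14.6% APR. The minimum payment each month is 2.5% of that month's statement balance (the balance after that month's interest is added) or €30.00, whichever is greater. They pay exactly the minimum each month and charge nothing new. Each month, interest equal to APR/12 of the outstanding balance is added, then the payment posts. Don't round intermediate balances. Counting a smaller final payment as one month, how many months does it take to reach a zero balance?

Monthly rate r = 14.6%/12 = 1.21667% = 0.0121667.
While 2.5% of the post-interest balance exceeds €30.00, each month B ← (B·(1+r))·(1 − 0.025), i.e. B shrinks by the factor (1+r)·0.975 = 0.98686.
This holds for months 1–25. Entering month 26 the balance is €1,185.50; 2.5% of the post-interest balance is now below €30.00, so the flat €30.00 minimum applies from here.
From month 26 a fixed €30.00 at rate r clears €1,185.50 in 55 more payments. Total: 25 + 55 = 80 months.

80 months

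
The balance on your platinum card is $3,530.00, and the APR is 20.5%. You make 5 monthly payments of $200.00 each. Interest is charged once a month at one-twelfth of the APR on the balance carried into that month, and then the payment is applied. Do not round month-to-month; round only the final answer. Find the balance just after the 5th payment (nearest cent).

$2,807.24

Monthly rate r = 20.5%/12 = 1.70833% = 0.0170833.
Each month: B ← B·(1+r) − $200.00.
Month 1: interest $60.30; balance after payment $3,390.30.
Month 2: interest $57.92; balance after payment $3,248.22.
Month 3: interest $55.49; balance after payment $3,103.71.
Month 4: interest $53.02; balance after payment $2,956.73.
Month 5: interest $50.51; balance after payment $2,807.24.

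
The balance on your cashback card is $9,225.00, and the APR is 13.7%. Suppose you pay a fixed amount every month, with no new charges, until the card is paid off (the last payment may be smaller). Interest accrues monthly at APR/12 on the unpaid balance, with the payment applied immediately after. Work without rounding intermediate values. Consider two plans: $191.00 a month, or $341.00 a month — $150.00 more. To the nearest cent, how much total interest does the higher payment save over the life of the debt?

Monthly rate r = 13.7%/12 = 1.14167% = 0.0114167.
At $191.00/mo: n = ⌈−ln(1 − rB₀/P)/ln(1+r)⌉ = 71 payments (last $118.04); total interest = total paid − $9,225.00 = $4,263.04.
At $341.00/mo: 33 payments (last $184.88); total interest $1,871.88.
Interest saved = $4,263.04 − $1,871.88 = $2,391.16.

$2,391.16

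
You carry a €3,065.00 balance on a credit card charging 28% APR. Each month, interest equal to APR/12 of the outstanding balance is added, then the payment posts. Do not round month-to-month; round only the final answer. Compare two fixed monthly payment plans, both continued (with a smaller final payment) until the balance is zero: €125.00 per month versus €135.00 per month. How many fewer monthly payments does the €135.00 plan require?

4 fewer payments

Monthly rate r = 28%/12 = 2.33333% = 0.0233333.
At €125.00/mo: n = ⌈−ln(1 − rB₀/P)/ln(1+r)⌉ = 37 payments (last €100.99); total interest = total paid − €3,065.00 = €1,535.99.
At €135.00/mo: 33 payments (last €96.36); total interest €1,351.36.
Payments saved = 37 − 33 = 4.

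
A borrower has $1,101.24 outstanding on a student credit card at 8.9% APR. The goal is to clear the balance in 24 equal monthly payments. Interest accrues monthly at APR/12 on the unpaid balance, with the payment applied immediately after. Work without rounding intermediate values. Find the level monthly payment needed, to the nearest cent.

$50.26

Monthly rate r = 8.9%/12 = 0.741667% = 0.00741667.
Level-payment amortization: P = B₀·r / (1 − (1+r)^(−n)) = 1101.24·0.00741667 / (1 − 1.00742^(−24)).
Denominator 1 − (1+r)^(−24) = 0.162507661.
P = 8.16753 / 0.162507661 ≈ 50.26.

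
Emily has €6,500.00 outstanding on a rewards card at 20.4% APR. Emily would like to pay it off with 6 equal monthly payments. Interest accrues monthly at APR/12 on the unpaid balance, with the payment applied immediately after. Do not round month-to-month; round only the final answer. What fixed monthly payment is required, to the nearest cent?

€1,148.70

Monthly rate r = 20.4%/12 = 1.7% = 0.017.
Level-payment amortization: P = B₀·r / (1 − (1+r)^(−n)) = 6500.00·0.017 / (1 − 1.017^(−6)).
Denominator 1 − (1+r)^(−6) = 0.0961959513.
P = 110.5 / 0.0961959513 ≈ 1148.70.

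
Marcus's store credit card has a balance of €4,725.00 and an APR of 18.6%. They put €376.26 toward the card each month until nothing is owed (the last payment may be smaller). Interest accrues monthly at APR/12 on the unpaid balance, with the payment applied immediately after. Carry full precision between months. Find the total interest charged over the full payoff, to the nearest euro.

€571

Monthly rate r = 18.6%/12 = 1.55% = 0.0155.
Payoff takes n = ⌈−ln(1 − rB₀/P)/ln(1+r)⌉ = ⌈14.074⌉ = 15 payments; the last is €28.03.
Total paid = 14·€376.26 + €28.03 = €5,295.67.
Total interest = total paid − principal = €5,295.67 − €4,725.00 = €570.67.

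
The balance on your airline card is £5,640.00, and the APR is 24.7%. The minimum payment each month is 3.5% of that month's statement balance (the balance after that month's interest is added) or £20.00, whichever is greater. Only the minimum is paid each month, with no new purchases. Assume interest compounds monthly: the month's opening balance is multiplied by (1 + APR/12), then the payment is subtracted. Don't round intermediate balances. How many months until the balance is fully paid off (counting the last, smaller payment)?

Monthly rate r = 24.7%/12 = 2.05833% = 0.0205833.
While 3.5% of the post-interest balance exceeds £20.00, each month B ← (B·(1+r))·(1 − 0.035), i.e. B shrinks by the factor (1+r)·0.965 = 0.98486.
This holds for months 1–152. Entering month 153 the balance is £555.13; 3.5% of the post-interest balance is now below £20.00, so the flat £20.00 minimum applies from here.
From month 153 a fixed £20.00 at rate r clears £555.13 in 42 more payments. Total: 152 + 42 = 194 months.

194 months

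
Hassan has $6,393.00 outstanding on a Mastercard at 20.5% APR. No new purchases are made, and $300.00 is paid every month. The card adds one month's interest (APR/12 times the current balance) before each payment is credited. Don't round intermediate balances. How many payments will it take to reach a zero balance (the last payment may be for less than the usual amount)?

27 months

Monthly rate r = 20.5%/12 = 1.70833% = 0.0170833.
Recurrence: B ← B·(1+r) − $300.00.
Month 1: interest $109.21; balance after payment $6,202.21.
Month 2: interest $105.95; balance after payment $6,008.17.
Closed form: n = −ln(1 − rB₀/P)/ln(1+r) = −ln(0.63595)/ln(1.01708) ≈ 26.721, so the balance reaches zero during payment 27.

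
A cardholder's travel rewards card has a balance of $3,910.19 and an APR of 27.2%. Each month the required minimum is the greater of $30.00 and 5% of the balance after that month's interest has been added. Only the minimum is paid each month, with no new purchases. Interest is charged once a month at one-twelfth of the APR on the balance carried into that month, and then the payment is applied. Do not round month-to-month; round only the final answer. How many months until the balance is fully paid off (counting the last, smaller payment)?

Monthly rate r = 27.2%/12 = 2.26667% = 0.0226667.
While 5% of the post-interest balance exceeds $30.00, each month B ← (B·(1+r))·(1 − 0.05), i.e. B shrinks by the factor (1+r)·0.95 = 0.97153.
This holds for months 1–66. Entering month 67 the balance is $581.31; 5% of the post-interest balance is now below $30.00, so the flat $30.00 minimum applies from here.
From month 67 a fixed $30.00 at rate r clears $581.31 in 26 more payments. Total: 66 + 26 = 92 months.

92 months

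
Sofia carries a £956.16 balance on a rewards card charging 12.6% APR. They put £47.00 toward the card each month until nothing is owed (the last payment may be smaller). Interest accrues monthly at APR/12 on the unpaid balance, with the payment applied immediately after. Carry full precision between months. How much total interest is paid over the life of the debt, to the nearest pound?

Monthly rate r = 12.6%/12 = 1.05% = 0.0105.
Payoff takes n = ⌈−ln(1 − rB₀/P)/ln(1+r)⌉ = ⌈23.006⌉ = 24 payments; the last is £0.28.
Total paid = 23·£47.00 + £0.28 = £1,081.28.
Total interest = total paid − principal = £1,081.28 − £956.16 = £125.12.

£125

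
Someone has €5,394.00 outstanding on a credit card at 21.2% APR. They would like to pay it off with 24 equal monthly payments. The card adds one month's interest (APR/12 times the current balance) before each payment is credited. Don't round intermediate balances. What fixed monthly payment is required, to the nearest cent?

€277.70

Monthly rate r = 21.2%/12 = 1.76667% = 0.0176667.
Level-payment amortization: P = B₀·r / (1 − (1+r)^(−n)) = 5394.00·0.0176667 / (1 − 1.01767^(−24)).
Denominator 1 − (1+r)^(−24) = 0.343149084.
P = 95.294 / 0.343149084 ≈ 277.70.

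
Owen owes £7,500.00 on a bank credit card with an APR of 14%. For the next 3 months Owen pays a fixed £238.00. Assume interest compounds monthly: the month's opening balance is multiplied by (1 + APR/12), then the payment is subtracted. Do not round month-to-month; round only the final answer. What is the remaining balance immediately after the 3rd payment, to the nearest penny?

Monthly rate r = 14%/12 = 1.16667% = 0.0116667.
Each month: B ← B·(1+r) − £238.00.
Month 1: interest £87.50; balance after payment £7,349.50.
Month 2: interest £85.74; balance after payment £7,197.24.
Month 3: interest £83.97; balance after payment £7,043.21.

£7,043.21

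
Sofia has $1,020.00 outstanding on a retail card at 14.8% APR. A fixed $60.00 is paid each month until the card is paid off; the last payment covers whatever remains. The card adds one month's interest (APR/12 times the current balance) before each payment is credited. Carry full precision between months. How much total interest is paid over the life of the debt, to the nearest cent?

Monthly rate r = 14.8%/12 = 1.23333% = 0.0123333.
Payoff takes n = ⌈−ln(1 − rB₀/P)/ln(1+r)⌉ = ⌈19.196⌉ = 20 payments; the last is $11.81.
Total paid = 19·$60.00 + $11.81 = $1,151.81.
Total interest = total paid − principal = $1,151.81 − $1,020.00 = $131.81.

$131.81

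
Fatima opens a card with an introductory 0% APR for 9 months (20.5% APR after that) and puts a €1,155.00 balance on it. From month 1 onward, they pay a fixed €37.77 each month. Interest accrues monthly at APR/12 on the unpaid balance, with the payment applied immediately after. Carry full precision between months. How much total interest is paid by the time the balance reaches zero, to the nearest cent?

€210.44

Promo months 1–9 at r₀ = 0%/12 = 0; months 10+ at r₁ = 20.5%/12 = 0.0170833.
After month 9 (no interest yet): B = €1,155.00 − 9·€37.77 = €815.07.
Then at r₁ with €37.77/mo: n₂ = −ln(1 − r₁·B/P)/ln(1+r₁) ≈ 27.15 → 28 more payments.
Total paid = 36·€37.77 + €5.72 = €1,365.44; interest = €1,365.44 − €1,155.00 = €210.44.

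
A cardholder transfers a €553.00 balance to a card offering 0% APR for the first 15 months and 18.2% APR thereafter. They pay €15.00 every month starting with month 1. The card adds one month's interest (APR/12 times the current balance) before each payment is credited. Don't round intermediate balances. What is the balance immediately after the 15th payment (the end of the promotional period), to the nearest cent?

Promo months 1–15 at r₀ = 0%/12 = 0; months 16+ at r₁ = 18.2%/12 = 0.0151667.
After month 15 (no interest yet): B = €553.00 − 15·€15.00 = €328.00.

€328.00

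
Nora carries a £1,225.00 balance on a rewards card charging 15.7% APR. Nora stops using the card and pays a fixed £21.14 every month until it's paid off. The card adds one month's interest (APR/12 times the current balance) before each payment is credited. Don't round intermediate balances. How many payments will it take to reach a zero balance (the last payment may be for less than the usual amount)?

Monthly rate r = 15.7%/12 = 1.30833% = 0.0130833.
Recurrence: B ← B·(1+r) − £21.14.
Month 1: interest £16.03; balance after payment £1,219.89.
Month 2: interest £15.96; balance after payment £1,214.71.
Closed form: n = −ln(1 − rB₀/P)/ln(1+r) = −ln(0.24186)/ln(1.01308) ≈ 109.197, so the balance reaches zero during payment 110.

110 payments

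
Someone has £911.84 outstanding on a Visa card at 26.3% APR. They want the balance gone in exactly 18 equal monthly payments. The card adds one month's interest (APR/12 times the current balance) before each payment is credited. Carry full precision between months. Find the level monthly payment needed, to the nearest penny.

Monthly rate r = 26.3%/12 = 2.19167% = 0.0219167.
Level-payment amortization: P = B₀·r / (1 − (1+r)^(−n)) = 911.84·0.0219167 / (1 − 1.02192^(−18)).
Denominator 1 − (1+r)^(−18) = 0.323104978.
P = 19.9845 / 0.323104978 ≈ 61.85.

£61.85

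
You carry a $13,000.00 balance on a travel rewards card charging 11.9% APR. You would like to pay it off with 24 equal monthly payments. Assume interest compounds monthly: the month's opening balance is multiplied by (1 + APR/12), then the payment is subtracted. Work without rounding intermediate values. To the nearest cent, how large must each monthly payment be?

Monthly rate r = 11.9%/12 = 0.991667% = 0.00991667.
Level-payment amortization: P = B₀·r / (1 − (1+r)^(−n)) = 13000.00·0.00991667 / (1 − 1.00992^(−24)).
Denominator 1 − (1+r)^(−24) = 0.210872726.
P = 128.917 / 0.210872726 ≈ 611.35.

$611.35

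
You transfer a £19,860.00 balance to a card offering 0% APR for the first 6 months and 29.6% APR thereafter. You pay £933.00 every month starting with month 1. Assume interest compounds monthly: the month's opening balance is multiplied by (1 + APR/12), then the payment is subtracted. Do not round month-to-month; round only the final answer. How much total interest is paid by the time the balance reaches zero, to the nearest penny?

Promo months 1–6 at r₀ = 0%/12 = 0; months 7+ at r₁ = 29.6%/12 = 0.0246667.
After month 6 (no interest yet): B = £19,860.00 − 6·£933.00 = £14,262.00.
Then at r₁ with £933.00/mo: n₂ = −ln(1 − r₁·B/P)/ln(1+r₁) ≈ 19.42 → 20 more payments.
Total paid = 25·£933.00 + £398.06 = £23,723.06; interest = £23,723.06 − £19,860.00 = £3,863.06.

£3,863.06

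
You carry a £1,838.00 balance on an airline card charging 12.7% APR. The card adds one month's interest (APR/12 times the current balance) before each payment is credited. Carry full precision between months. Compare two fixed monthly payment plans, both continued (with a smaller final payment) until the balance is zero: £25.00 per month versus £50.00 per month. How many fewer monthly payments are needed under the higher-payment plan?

97 fewer payments

Monthly rate r = 12.7%/12 = 1.05833% = 0.0105833.
At £25.00/mo: n = ⌈−ln(1 − rB₀/P)/ln(1+r)⌉ = 144 payments (last £0.01); total interest = total paid − £1,838.00 = £1,737.01.
At £50.00/mo: 47 payments (last £40.19); total interest £502.19.
Payments saved = 144 − 47 = 97.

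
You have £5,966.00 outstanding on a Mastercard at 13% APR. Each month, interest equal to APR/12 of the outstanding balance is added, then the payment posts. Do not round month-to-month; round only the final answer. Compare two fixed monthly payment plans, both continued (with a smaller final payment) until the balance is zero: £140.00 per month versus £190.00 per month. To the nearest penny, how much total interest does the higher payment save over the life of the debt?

Monthly rate r = 13%/12 = 1.08333% = 0.0108333.
At £140.00/mo: n = ⌈−ln(1 − rB₀/P)/ln(1+r)⌉ = 58 payments (last £66.14); total interest = total paid − £5,966.00 = £2,080.14.
At £190.00/mo: 39 payments (last £111.61); total interest £1,365.61.
Interest saved = £2,080.14 − £1,365.61 = £714.53.

£714.53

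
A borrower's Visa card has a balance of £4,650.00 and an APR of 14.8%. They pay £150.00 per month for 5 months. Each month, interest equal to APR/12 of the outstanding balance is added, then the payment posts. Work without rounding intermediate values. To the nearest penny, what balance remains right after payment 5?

Monthly rate r = 14.8%/12 = 1.23333% = 0.0123333.
Each month: B ← B·(1+r) − £150.00.
Month 1: interest £57.35; balance after payment £4,557.35.
Month 2: interest £56.21; balance after payment £4,463.56.
Month 3: interest £55.05; balance after payment £4,368.61.
Month 4: interest £53.88; balance after payment £4,272.49.
Month 5: interest £52.69; balance after payment £4,175.18.

£4,175.18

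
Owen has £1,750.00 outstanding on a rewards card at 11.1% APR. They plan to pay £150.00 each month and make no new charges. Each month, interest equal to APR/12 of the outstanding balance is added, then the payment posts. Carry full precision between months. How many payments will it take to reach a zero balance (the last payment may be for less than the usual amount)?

13 payments

Monthly rate r = 11.1%/12 = 0.925% = 0.00925.
Recurrence: B ← B·(1+r) − £150.00.
Month 1: interest £16.19; balance after payment £1,616.19.
Month 2: interest £14.95; balance after payment £1,481.14.
Closed form: n = −ln(1 − rB₀/P)/ln(1+r) = −ln(0.89208)/ln(1.00925) ≈ 12.402, so the balance reaches zero during payment 13.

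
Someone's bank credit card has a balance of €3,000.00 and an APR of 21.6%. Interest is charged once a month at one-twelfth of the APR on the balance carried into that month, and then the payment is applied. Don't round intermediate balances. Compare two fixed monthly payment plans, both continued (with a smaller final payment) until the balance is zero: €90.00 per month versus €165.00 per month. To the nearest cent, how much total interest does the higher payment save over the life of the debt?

€956.08

Monthly rate r = 21.6%/12 = 1.8% = 0.018.
At €90.00/mo: n = ⌈−ln(1 − rB₀/P)/ln(1+r)⌉ = 52 payments (last €32.75); total interest = total paid − €3,000.00 = €1,622.75.
At €165.00/mo: 23 payments (last €36.67); total interest €666.67.
Interest saved = €1,622.75 − €666.67 = €956.08.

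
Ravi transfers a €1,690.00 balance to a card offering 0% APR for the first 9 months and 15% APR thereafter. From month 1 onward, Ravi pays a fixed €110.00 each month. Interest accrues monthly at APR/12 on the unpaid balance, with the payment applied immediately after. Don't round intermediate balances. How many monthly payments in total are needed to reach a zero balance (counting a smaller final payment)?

Promo months 1–9 at r₀ = 0%/12 = 0; months 10+ at r₁ = 15%/12 = 0.0125.
After month 9 (no interest yet): B = €1,690.00 − 9·€110.00 = €700.00.
Then at r₁ with €110.00/mo: n₂ = −ln(1 − r₁·B/P)/ln(1+r₁) ≈ 6.67 → 7 more payments.

16 payments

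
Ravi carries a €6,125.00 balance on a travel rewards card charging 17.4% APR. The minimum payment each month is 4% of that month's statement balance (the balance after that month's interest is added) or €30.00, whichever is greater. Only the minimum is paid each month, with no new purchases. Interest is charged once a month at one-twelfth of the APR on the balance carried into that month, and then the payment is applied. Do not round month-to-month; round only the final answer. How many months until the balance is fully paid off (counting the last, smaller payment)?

111 months

Monthly rate r = 17.4%/12 = 1.45% = 0.0145.
While 4% of the post-interest balance exceeds €30.00, each month B ← (B·(1+r))·(1 − 0.04), i.e. B shrinks by the factor (1+r)·0.96 = 0.97392.
This holds for months 1–81. Entering month 82 the balance is €720.26; 4% of the post-interest balance is now below €30.00, so the flat €30.00 minimum applies from here.
From month 82 a fixed €30.00 at rate r clears €720.26 in 30 more payments. Total: 81 + 30 = 111 months.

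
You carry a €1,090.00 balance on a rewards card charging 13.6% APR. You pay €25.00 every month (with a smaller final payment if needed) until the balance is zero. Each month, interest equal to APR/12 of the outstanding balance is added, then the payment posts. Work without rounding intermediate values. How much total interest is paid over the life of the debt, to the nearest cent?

Monthly rate r = 13.6%/12 = 1.13333% = 0.0113333.
Payoff takes n = ⌈−ln(1 − rB₀/P)/ln(1+r)⌉ = ⌈60.471⌉ = 61 payments; the last is €11.81.
Total paid = 60·€25.00 + €11.81 = €1,511.81.
Total interest = total paid − principal = €1,511.81 − €1,090.00 = €421.81.

€421.81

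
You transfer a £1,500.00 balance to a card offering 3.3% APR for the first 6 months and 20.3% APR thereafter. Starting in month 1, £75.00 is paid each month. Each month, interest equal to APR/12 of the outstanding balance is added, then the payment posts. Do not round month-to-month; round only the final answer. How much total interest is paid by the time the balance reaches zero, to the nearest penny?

Promo months 1–6 at r₀ = 3.3%/12 = 0.00275; months 7+ at r₁ = 20.3%/12 = 0.0169167.
After month 6: iterate B ← B·(1+r₀) − £75.00 for 6 months → £1,071.82.
Then at r₁ with £75.00/mo: n₂ = −ln(1 − r₁·B/P)/ln(1+r₁) ≈ 16.50 → 17 more payments.
Total paid = 22·£75.00 + £37.47 = £1,687.47; interest = £1,687.47 − £1,500.00 = £187.47.

£187.47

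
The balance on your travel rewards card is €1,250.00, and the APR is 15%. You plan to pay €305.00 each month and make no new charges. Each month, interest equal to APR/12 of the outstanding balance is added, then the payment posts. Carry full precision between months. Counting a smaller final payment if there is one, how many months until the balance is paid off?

Monthly rate r = 15%/12 = 1.25% = 0.0125.
Recurrence: B ← B·(1+r) − €305.00.
Month 1: interest €15.62; balance after payment €960.62.
Month 2: interest €12.01; balance after payment €667.63.
Month 3: interest €8.35; balance after payment €370.98.
Month 4: interest €4.64; balance after payment €70.62.
Month 5: interest €0.88; balance after payment €0.00.

5 payments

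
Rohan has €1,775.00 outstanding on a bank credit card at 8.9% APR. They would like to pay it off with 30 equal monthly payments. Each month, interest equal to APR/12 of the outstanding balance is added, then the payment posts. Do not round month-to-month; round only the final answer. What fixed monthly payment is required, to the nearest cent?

€66.21

Monthly rate r = 8.9%/12 = 0.741667% = 0.00741667.
Level-payment amortization: P = B₀·r / (1 − (1+r)^(−n)) = 1775.00·0.00741667 / (1 − 1.00742^(−30)).
Denominator 1 − (1+r)^(−30) = 0.198827463.
P = 13.1646 / 0.198827463 ≈ 66.21.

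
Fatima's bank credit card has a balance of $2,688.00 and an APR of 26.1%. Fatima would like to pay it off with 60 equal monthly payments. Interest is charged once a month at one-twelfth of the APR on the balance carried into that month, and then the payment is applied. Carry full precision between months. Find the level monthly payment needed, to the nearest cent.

Monthly rate r = 26.1%/12 = 2.175% = 0.02175.
Level-payment amortization: P = B₀·r / (1 − (1+r)^(−n)) = 2688.00·0.02175 / (1 − 1.02175^(−60)).
Denominator 1 − (1+r)^(−60) = 0.725007267.
P = 58.464 / 0.725007267 ≈ 80.64.

$80.64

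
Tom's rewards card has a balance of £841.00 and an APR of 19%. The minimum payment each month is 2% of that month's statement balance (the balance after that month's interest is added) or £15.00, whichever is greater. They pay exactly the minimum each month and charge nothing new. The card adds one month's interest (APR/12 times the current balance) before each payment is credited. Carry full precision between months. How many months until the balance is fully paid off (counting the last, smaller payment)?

126 months

Monthly rate r = 19%/12 = 1.58333% = 0.0158333.
While 2% of the post-interest balance exceeds £15.00, each month B ← (B·(1+r))·(1 − 0.02), i.e. B shrinks by the factor (1+r)·0.98 = 0.99552.
This holds for months 1–29. Entering month 30 the balance is £738.25; 2% of the post-interest balance is now below £15.00, so the flat £15.00 minimum applies from here.
From month 30 a fixed £15.00 at rate r clears £738.25 in 97 more payments. Total: 29 + 97 = 126 months.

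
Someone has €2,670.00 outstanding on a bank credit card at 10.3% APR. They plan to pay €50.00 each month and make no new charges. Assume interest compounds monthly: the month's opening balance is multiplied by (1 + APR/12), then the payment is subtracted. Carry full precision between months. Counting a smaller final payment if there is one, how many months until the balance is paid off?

Monthly rate r = 10.3%/12 = 0.858333% = 0.00858333.
Recurrence: B ← B·(1+r) − €50.00.
Month 1: interest €22.92; balance after payment €2,642.92.
Month 2: interest €22.69; balance after payment €2,615.60.
Closed form: n = −ln(1 − rB₀/P)/ln(1+r) = −ln(0.54165)/ln(1.00858) ≈ 71.739, so the balance reaches zero during payment 72.

72 payments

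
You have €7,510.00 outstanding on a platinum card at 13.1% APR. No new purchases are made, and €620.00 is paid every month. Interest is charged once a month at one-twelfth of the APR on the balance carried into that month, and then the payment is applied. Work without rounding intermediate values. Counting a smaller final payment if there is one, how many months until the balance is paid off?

14 payments

Monthly rate r = 13.1%/12 = 1.09167% = 0.0109167.
Recurrence: B ← B·(1+r) − €620.00.
Month 1: interest €81.98; balance after payment €6,971.98.
Month 2: interest €76.11; balance after payment €6,428.09.
Closed form: n = −ln(1 − rB₀/P)/ln(1+r) = −ln(0.86777)/ln(1.01092) ≈ 13.063, so the balance reaches zero during payment 14.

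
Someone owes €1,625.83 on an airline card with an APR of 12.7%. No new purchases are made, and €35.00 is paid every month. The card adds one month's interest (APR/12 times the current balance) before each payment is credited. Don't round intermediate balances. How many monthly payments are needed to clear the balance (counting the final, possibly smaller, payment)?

Monthly rate r = 12.7%/12 = 1.05833% = 0.0105833.
Recurrence: B ← B·(1+r) − €35.00.
Month 1: interest €17.21; balance after payment €1,608.04.
Month 2: interest €17.02; balance after payment €1,590.06.
Closed form: n = −ln(1 − rB₀/P)/ln(1+r) = −ln(0.50838)/ln(1.01058) ≈ 64.261, so the balance reaches zero during payment 65.

65 payments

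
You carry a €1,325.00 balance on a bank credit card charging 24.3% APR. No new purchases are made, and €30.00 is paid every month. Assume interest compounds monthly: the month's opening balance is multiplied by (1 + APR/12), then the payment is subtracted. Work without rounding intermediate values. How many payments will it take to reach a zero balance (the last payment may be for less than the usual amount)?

113 months

Monthly rate r = 24.3%/12 = 2.025% = 0.02025.
Recurrence: B ← B·(1+r) − €30.00.
Month 1: interest €26.83; balance after payment €1,321.83.
Month 2: interest €26.77; balance after payment €1,318.60.
Closed form: n = −ln(1 − rB₀/P)/ln(1+r) = −ln(0.10562)/ln(1.02025) ≈ 112.126, so the balance reaches zero during payment 113.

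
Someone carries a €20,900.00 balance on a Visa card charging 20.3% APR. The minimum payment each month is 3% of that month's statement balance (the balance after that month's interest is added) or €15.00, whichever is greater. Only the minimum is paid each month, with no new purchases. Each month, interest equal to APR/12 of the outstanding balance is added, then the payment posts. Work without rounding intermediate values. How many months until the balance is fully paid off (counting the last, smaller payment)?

323 months

Monthly rate r = 20.3%/12 = 1.69167% = 0.0169167.
While 3% of the post-interest balance exceeds €15.00, each month B ← (B·(1+r))·(1 − 0.03), i.e. B shrinks by the factor (1+r)·0.97 = 0.98641.
This holds for months 1–275. Entering month 276 the balance is €485.12; 3% of the post-interest balance is now below €15.00, so the flat €15.00 minimum applies from here.
From month 276 a fixed €15.00 at rate r clears €485.12 in 48 more payments. Total: 275 + 48 = 323 months.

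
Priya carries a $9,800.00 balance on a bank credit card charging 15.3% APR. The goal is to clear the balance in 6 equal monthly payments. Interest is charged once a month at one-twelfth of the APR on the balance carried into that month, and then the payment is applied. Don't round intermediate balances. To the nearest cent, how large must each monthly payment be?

$1,706.99

Monthly rate r = 15.3%/12 = 1.275% = 0.01275.
Level-payment amortization: P = B₀·r / (1 − (1+r)^(−n)) = 9800.00·0.01275 / (1 − 1.01275^(−6)).
Denominator 1 − (1+r)^(−6) = 0.0731990103.
P = 124.95 / 0.0731990103 ≈ 1706.99.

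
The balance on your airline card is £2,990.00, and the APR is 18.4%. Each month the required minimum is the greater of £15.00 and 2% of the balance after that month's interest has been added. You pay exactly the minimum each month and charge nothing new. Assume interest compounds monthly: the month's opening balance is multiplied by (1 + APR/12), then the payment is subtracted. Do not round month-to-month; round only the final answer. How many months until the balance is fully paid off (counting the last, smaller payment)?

Monthly rate r = 18.4%/12 = 1.53333% = 0.0153333.
While 2% of the post-interest balance exceeds £15.00, each month B ← (B·(1+r))·(1 − 0.02), i.e. B shrinks by the factor (1+r)·0.98 = 0.99503.
This holds for months 1–281. Entering month 282 the balance is £736.59; 2% of the post-interest balance is now below £15.00, so the flat £15.00 minimum applies from here.
From month 282 a fixed £15.00 at rate r clears £736.59 in 92 more payments. Total: 281 + 92 = 373 months.

373 months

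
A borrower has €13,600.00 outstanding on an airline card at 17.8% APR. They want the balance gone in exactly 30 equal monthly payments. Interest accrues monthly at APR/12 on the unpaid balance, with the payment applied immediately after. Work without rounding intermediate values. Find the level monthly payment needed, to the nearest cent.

Monthly rate r = 17.8%/12 = 1.48333% = 0.0148333.
Level-payment amortization: P = B₀·r / (1 − (1+r)^(−n)) = 13600.00·0.0148333 / (1 − 1.01483^(−30)).
Denominator 1 − (1+r)^(−30) = 0.357077996.
P = 201.733 / 0.357077996 ≈ 564.96.

€564.96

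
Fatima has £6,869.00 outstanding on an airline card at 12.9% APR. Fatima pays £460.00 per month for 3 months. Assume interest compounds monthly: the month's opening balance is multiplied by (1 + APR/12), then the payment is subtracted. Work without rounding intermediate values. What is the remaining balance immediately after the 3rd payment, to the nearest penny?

£5,698.03

Monthly rate r = 12.9%/12 = 1.075% = 0.01075.
Each month: B ← B·(1+r) − £460.00.
Month 1: interest £73.84; balance after payment £6,482.84.
Month 2: interest £69.69; balance after payment £6,092.53.
Month 3: interest £65.49; balance after payment £5,698.03.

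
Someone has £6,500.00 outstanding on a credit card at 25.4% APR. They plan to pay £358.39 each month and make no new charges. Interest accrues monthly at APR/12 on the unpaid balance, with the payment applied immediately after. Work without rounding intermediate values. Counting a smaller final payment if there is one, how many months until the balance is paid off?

24 months

Monthly rate r = 25.4%/12 = 2.11667% = 0.0211667.
Recurrence: B ← B·(1+r) − £358.39.
Month 1: interest £137.58; balance after payment £6,279.19.
Month 2: interest £132.91; balance after payment £6,053.71.
Closed form: n = −ln(1 − rB₀/P)/ln(1+r) = −ln(0.61611)/ln(1.02117) ≈ 23.123, so the balance reaches zero during payment 24.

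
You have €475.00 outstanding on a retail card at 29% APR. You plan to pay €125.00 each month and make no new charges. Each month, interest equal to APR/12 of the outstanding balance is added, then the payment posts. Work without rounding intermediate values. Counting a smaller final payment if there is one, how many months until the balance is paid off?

5 payments

Monthly rate r = 29%/12 = 2.41667% = 0.0241667.
Recurrence: B ← B·(1+r) − €125.00.
Month 1: interest €11.48; balance after payment €361.48.
Month 2: interest €8.74; balance after payment €245.21.
Month 3: interest €5.93; balance after payment €126.14.
Month 4: interest €3.05; balance after payment €4.19.
Month 5: interest €0.10; balance after payment €0.00.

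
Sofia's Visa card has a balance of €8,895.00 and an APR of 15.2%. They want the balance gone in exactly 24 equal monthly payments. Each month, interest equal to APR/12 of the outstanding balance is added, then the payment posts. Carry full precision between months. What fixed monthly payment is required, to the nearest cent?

Monthly rate r = 15.2%/12 = 1.26667% = 0.0126667.
Level-payment amortization: P = B₀·r / (1 − (1+r)^(−n)) = 8895.00·0.0126667 / (1 − 1.01267^(−24)).
Denominator 1 − (1+r)^(−24) = 0.260729043.
P = 112.67 / 0.260729043 ≈ 432.13.

€432.13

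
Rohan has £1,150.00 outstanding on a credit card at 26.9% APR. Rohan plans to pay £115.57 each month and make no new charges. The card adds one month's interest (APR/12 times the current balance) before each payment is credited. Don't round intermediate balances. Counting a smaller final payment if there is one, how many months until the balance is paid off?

12 months

Monthly rate r = 26.9%/12 = 2.24167% = 0.0224167.
Recurrence: B ← B·(1+r) − £115.57.
Month 1: interest £25.78; balance after payment £1,060.21.
Month 2: interest £23.77; balance after payment £968.41.
Closed form: n = −ln(1 − rB₀/P)/ln(1+r) = −ln(0.77694)/ln(1.02242) ≈ 11.385, so the balance reaches zero during payment 12.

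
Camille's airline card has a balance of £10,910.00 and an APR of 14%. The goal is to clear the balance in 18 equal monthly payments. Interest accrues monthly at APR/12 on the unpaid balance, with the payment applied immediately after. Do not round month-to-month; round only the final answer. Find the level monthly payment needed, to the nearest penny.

£675.49

Monthly rate r = 14%/12 = 1.16667% = 0.0116667.
Level-payment amortization: P = B₀·r / (1 − (1+r)^(−n)) = 10910.00·0.0116667 / (1 − 1.01167^(−18)).
Denominator 1 − (1+r)^(−18) = 0.188429845.
P = 127.283 / 0.188429845 ≈ 675.49.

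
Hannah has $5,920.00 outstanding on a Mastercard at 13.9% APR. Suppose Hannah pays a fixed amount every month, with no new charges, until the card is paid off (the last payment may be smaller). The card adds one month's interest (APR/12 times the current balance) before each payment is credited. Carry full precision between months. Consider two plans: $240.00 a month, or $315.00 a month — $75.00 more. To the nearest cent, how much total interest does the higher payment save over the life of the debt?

$296.88

Monthly rate r = 13.9%/12 = 1.15833% = 0.0115833.
At $240.00/mo: n = ⌈−ln(1 − rB₀/P)/ln(1+r)⌉ = 30 payments (last $52.28); total interest = total paid − $5,920.00 = $1,092.28.
At $315.00/mo: 22 payments (last $100.40); total interest $795.40.
Interest saved = $1,092.28 − $795.40 = $296.88.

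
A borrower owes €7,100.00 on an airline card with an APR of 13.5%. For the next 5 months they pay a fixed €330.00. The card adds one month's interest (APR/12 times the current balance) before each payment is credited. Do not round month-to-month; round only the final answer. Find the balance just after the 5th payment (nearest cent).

Monthly rate r = 13.5%/12 = 1.125% = 0.01125.
Each month: B ← B·(1+r) − €330.00.
Month 1: interest €79.88; balance after payment €6,849.88.
Month 2: interest €77.06; balance after payment €6,596.94.
Month 3: interest €74.22; balance after payment €6,341.15.
Month 4: interest €71.34; balance after payment €6,082.49.
Month 5: interest €68.43; balance after payment €5,820.92.

€5,820.92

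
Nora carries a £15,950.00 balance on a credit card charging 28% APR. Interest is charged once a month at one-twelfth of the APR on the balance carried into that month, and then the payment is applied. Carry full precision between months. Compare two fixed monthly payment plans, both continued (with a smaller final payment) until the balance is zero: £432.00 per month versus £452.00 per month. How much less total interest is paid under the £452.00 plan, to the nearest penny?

£3,050.50

Monthly rate r = 28%/12 = 2.33333% = 0.0233333.
At £432.00/mo: n = ⌈−ln(1 − rB₀/P)/ln(1+r)⌉ = 86 payments (last £306.59); total interest = total paid − £15,950.00 = £21,076.59.
At £452.00/mo: 76 payments (last £76.09); total interest £18,026.09.
Interest saved = £21,076.59 − £18,026.09 = £3,050.50.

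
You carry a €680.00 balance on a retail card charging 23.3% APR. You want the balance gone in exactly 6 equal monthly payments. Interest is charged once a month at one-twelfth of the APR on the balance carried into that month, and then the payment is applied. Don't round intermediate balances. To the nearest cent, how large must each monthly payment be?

€121.16

Monthly rate r = 23.3%/12 = 1.94167% = 0.0194167.
Level-payment amortization: P = B₀·r / (1 − (1+r)^(−n)) = 680.00·0.0194167 / (1 − 1.01942^(−6)).
Denominator 1 − (1+r)^(−6) = 0.108975549.
P = 13.2033 / 0.108975549 ≈ 121.16.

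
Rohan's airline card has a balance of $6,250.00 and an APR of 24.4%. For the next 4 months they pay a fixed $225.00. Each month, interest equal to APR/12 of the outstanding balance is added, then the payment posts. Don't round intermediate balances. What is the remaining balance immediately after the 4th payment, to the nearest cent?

$5,846.22

Monthly rate r = 24.4%/12 = 2.03333% = 0.0203333.
Each month: B ← B·(1+r) − $225.00.
Month 1: interest $127.08; balance after payment $6,152.08.
Month 2: interest $125.09; balance after payment $6,052.18.
Month 3: interest $123.06; balance after payment $5,950.24.
Month 4: interest $120.99; balance after payment $5,846.22.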